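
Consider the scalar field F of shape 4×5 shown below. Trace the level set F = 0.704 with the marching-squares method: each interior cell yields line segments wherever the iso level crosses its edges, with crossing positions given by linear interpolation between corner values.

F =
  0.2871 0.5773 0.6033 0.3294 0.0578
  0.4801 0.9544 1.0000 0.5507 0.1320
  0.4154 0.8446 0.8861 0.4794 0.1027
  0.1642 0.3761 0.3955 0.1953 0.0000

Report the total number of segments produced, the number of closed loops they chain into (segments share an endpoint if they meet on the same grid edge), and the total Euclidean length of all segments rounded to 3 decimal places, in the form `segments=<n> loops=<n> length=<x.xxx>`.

cell (0,0): code 0100 → (0.336,1.000)–(1.000,0.472)
cell (0,1): code 1100 → (0.254,2.000)–(0.336,1.000)
cell (0,2): code 1000 → (1.000,2.659)–(0.254,2.000)
cell (1,0): code 0110 → (1.000,0.472)–(2.000,0.672)
cell (1,2): code 1001 → (2.000,2.448)–(1.000,2.659)
cell (2,0): code 0010 → (2.000,0.672)–(2.300,1.000)
cell (2,1): code 0011 → (2.300,1.000)–(2.371,2.000)
cell (2,2): code 0001 → (2.371,2.000)–(2.000,2.448)
total: 8 segments, chained into 1 closed loop(s), length Σ = 6.917344

segments=8 loops=1 length=6.917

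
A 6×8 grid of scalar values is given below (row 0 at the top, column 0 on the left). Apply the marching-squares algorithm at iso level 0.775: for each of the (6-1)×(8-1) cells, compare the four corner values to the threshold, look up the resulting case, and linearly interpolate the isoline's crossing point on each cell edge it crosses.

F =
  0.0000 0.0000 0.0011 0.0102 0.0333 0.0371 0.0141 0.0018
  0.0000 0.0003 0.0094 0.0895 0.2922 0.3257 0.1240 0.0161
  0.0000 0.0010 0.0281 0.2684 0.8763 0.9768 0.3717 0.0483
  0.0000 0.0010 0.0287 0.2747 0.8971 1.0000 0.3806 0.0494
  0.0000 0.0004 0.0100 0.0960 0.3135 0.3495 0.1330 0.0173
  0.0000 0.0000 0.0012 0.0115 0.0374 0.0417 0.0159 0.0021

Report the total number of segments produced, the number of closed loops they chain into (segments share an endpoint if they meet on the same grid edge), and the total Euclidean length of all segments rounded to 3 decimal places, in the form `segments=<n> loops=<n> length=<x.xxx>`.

segments=8 loops=1 length=5.504

cell (1,3): code 0100 → (1.827,4.000)–(2.000,3.833)
cell (1,4): code 1100 → (1.690,5.000)–(1.827,4.000)
cell (1,5): code 1000 → (2.000,5.333)–(1.690,5.000)
cell (2,3): code 0110 → (2.000,3.833)–(3.000,3.804)
cell (2,5): code 1001 → (3.000,5.363)–(2.000,5.333)
cell (3,3): code 0010 → (3.000,3.804)–(3.209,4.000)
cell (3,4): code 0011 → (3.209,4.000)–(3.346,5.000)
cell (3,5): code 0001 → (3.346,5.000)–(3.000,5.363)
total: 8 segments, chained into 1 closed loop(s), length Σ = 5.503640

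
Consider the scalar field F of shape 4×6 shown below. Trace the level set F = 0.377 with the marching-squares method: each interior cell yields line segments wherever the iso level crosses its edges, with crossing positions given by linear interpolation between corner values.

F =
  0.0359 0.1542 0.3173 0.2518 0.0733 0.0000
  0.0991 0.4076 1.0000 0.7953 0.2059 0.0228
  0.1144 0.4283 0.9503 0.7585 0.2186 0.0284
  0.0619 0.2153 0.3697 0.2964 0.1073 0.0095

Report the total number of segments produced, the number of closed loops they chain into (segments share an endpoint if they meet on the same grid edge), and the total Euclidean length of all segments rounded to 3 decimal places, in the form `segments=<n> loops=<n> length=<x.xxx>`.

cell (0,0): code 0100 → (0.879,1.000)–(1.000,0.901)
cell (0,1): code 1100 → (0.087,2.000)–(0.879,1.000)
cell (0,2): code 1100 → (0.230,3.000)–(0.087,2.000)
cell (0,3): code 1000 → (1.000,3.710)–(0.230,3.000)
cell (1,0): code 0110 → (1.000,0.901)–(2.000,0.837)
cell (1,3): code 1001 → (2.000,3.707)–(1.000,3.710)
cell (2,0): code 0010 → (2.000,0.837)–(2.241,1.000)
cell (2,1): code 0011 → (2.241,1.000)–(2.987,2.000)
cell (2,2): code 0011 → (2.987,2.000)–(2.826,3.000)
cell (2,3): code 0001 → (2.826,3.000)–(2.000,3.707)
total: 10 segments, chained into 1 closed loop(s), length Σ = 9.129635

segments=10 loops=1 length=9.130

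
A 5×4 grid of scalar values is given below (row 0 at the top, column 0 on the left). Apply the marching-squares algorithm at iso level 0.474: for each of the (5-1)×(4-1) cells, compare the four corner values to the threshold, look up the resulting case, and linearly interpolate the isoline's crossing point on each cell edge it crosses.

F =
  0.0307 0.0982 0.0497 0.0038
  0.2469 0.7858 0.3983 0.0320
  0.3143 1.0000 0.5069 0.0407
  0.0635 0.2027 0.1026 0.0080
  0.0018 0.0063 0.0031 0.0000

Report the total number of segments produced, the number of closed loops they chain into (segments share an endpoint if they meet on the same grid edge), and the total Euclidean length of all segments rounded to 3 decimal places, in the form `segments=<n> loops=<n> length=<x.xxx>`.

segments=8 loops=1 length=5.986

cell (0,0): code 0100 → (0.547,1.000)–(1.000,0.421)
cell (0,1): code 1000 → (1.000,1.805)–(0.547,1.000)
cell (1,0): code 0110 → (1.000,0.421)–(2.000,0.233)
cell (1,1): code 1101 → (1.697,2.000)–(1.000,1.805)
cell (1,2): code 1000 → (2.000,2.071)–(1.697,2.000)
cell (2,0): code 0010 → (2.000,0.233)–(2.660,1.000)
cell (2,1): code 0011 → (2.660,1.000)–(2.081,2.000)
cell (2,2): code 0001 → (2.081,2.000)–(2.000,2.071)
total: 8 segments, chained into 1 closed loop(s), length Σ = 5.986003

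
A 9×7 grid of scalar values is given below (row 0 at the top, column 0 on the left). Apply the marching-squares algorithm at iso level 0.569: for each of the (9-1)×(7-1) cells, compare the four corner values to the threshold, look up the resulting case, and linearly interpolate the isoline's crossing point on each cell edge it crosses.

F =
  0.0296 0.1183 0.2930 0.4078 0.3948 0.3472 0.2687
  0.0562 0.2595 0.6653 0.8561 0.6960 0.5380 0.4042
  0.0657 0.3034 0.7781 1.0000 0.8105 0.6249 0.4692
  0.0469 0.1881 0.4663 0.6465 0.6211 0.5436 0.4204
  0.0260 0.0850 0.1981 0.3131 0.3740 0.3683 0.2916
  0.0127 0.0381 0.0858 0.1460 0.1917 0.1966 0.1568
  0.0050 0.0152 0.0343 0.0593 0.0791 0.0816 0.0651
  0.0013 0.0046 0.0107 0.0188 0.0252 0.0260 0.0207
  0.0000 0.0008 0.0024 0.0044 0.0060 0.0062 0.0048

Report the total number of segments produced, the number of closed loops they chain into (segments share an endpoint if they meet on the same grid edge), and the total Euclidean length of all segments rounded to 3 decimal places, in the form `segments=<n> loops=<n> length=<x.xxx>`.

cell (0,1): code 0100 → (0.741,2.000)–(1.000,1.763)
cell (0,2): code 1100 → (0.360,3.000)–(0.741,2.000)
cell (0,3): code 1100 → (0.578,4.000)–(0.360,3.000)
cell (0,4): code 1000 → (1.000,4.804)–(0.578,4.000)
cell (1,1): code 0110 → (1.000,1.763)–(2.000,1.560)
cell (1,4): code 1101 → (1.357,5.000)–(1.000,4.804)
cell (1,5): code 1000 → (2.000,5.359)–(1.357,5.000)
cell (2,1): code 0010 → (2.000,1.560)–(2.671,2.000)
cell (2,2): code 0111 → (2.671,2.000)–(3.000,2.570)
cell (2,4): code 1011 → (3.000,4.672)–(2.688,5.000)
cell (2,5): code 0001 → (2.688,5.000)–(2.000,5.359)
cell (3,2): code 0010 → (3.000,2.570)–(3.232,3.000)
cell (3,3): code 0011 → (3.232,3.000)–(3.211,4.000)
cell (3,4): code 0001 → (3.211,4.000)–(3.000,4.672)
total: 14 segments, chained into 1 closed loop(s), length Σ = 10.399711

segments=14 loops=1 length=10.400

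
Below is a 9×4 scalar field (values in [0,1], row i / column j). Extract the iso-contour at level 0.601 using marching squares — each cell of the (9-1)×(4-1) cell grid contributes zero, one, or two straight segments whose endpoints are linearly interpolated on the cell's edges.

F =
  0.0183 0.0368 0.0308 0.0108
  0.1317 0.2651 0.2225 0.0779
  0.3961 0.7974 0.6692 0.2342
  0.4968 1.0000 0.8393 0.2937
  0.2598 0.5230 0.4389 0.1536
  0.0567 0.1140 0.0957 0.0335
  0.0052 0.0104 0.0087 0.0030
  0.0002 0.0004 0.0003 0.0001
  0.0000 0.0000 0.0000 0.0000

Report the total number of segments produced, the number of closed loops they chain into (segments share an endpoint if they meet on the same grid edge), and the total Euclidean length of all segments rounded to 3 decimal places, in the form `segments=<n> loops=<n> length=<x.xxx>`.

segments=8 loops=1 length=6.858

cell (1,0): code 0100 → (1.631,1.000)–(2.000,0.511)
cell (1,1): code 1100 → (1.847,2.000)–(1.631,1.000)
cell (1,2): code 1000 → (2.000,2.157)–(1.847,2.000)
cell (2,0): code 0110 → (2.000,0.511)–(3.000,0.207)
cell (2,2): code 1001 → (3.000,2.437)–(2.000,2.157)
cell (3,0): code 0010 → (3.000,0.207)–(3.836,1.000)
cell (3,1): code 0011 → (3.836,1.000)–(3.595,2.000)
cell (3,2): code 0001 → (3.595,2.000)–(3.000,2.437)
total: 8 segments, chained into 1 closed loop(s), length Σ = 6.857877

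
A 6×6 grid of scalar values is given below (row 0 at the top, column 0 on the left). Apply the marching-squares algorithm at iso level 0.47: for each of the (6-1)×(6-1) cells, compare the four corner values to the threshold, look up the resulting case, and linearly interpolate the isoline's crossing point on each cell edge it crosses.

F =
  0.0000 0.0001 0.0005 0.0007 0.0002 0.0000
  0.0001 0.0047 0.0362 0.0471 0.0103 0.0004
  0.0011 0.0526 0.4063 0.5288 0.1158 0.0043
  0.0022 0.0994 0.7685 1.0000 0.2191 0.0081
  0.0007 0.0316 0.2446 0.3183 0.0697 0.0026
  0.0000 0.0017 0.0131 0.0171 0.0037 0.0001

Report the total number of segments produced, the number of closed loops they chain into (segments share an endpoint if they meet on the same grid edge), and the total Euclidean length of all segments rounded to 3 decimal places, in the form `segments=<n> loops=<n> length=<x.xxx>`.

cell (1,2): code 0100 → (1.878,3.000)–(2.000,2.520)
cell (1,3): code 1000 → (2.000,3.142)–(1.878,3.000)
cell (2,1): code 0100 → (2.176,2.000)–(3.000,1.554)
cell (2,2): code 1110 → (2.000,2.520)–(2.176,2.000)
cell (2,3): code 1001 → (3.000,3.679)–(2.000,3.142)
cell (3,1): code 0010 → (3.000,1.554)–(3.570,2.000)
cell (3,2): code 0011 → (3.570,2.000)–(3.777,3.000)
cell (3,3): code 0001 → (3.777,3.000)–(3.000,3.679)
total: 8 segments, chained into 1 closed loop(s), length Σ = 6.080649

segments=8 loops=1 length=6.081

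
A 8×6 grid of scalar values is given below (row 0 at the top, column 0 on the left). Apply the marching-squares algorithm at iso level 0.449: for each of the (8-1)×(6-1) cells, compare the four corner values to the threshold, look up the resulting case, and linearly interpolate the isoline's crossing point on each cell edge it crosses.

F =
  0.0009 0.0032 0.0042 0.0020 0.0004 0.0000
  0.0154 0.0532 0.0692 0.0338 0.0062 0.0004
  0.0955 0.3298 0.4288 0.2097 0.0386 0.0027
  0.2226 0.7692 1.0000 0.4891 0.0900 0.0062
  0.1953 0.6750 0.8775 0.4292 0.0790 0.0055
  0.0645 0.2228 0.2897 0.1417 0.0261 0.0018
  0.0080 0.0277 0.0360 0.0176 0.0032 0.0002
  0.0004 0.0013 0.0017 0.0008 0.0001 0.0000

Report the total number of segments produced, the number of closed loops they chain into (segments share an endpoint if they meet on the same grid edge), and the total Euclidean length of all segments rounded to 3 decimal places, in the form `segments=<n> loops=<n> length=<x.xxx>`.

cell (2,0): code 0100 → (2.271,1.000)–(3.000,0.414)
cell (2,1): code 1100 → (2.035,2.000)–(2.271,1.000)
cell (2,2): code 1100 → (2.856,3.000)–(2.035,2.000)
cell (2,3): code 1000 → (3.000,3.100)–(2.856,3.000)
cell (3,0): code 0110 → (3.000,0.414)–(4.000,0.529)
cell (3,2): code 1011 → (4.000,2.956)–(3.669,3.000)
cell (3,3): code 0001 → (3.669,3.000)–(3.000,3.100)
cell (4,0): code 0010 → (4.000,0.529)–(4.500,1.000)
cell (4,1): code 0011 → (4.500,1.000)–(4.729,2.000)
cell (4,2): code 0001 → (4.729,2.000)–(4.000,2.956)
total: 10 segments, chained into 1 closed loop(s), length Σ = 8.363409

segments=10 loops=1 length=8.363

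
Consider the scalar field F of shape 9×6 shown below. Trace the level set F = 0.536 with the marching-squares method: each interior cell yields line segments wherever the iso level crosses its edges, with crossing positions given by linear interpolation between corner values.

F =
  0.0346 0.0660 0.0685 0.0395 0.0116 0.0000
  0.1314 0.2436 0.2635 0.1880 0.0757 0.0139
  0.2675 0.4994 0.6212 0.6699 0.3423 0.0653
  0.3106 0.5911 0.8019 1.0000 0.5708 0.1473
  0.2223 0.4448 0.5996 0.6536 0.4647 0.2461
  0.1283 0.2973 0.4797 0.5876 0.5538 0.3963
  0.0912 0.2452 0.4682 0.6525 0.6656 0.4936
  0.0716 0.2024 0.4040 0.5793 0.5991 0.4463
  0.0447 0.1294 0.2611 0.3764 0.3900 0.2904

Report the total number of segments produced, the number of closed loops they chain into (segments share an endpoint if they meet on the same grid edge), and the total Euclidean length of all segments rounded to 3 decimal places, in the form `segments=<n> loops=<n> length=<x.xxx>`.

segments=22 loops=1 length=15.620

cell (1,1): code 0100 → (1.762,2.000)–(2.000,1.300)
cell (1,2): code 1100 → (1.722,3.000)–(1.762,2.000)
cell (1,3): code 1000 → (2.000,3.409)–(1.722,3.000)
cell (2,0): code 0100 → (2.399,1.000)–(3.000,0.804)
cell (2,1): code 1110 → (2.000,1.300)–(2.399,1.000)
cell (2,3): code 1101 → (2.848,4.000)–(2.000,3.409)
cell (2,4): code 1000 → (3.000,4.082)–(2.848,4.000)
cell (3,0): code 0010 → (3.000,0.804)–(3.377,1.000)
cell (3,1): code 0111 → (3.377,1.000)–(4.000,1.589)
cell (3,3): code 1011 → (4.000,3.623)–(3.328,4.000)
cell (3,4): code 0001 → (3.328,4.000)–(3.000,4.082)
cell (4,1): code 0010 → (4.000,1.589)–(4.530,2.000)
cell (4,2): code 0111 → (4.530,2.000)–(5.000,2.522)
cell (4,3): code 1101 → (4.800,4.000)–(4.000,3.623)
cell (4,4): code 1000 → (5.000,4.113)–(4.800,4.000)
cell (5,2): code 0110 → (5.000,2.522)–(6.000,2.368)
cell (5,4): code 1001 → (6.000,4.753)–(5.000,4.113)
cell (6,2): code 0110 → (6.000,2.368)–(7.000,2.753)
cell (6,4): code 1001 → (7.000,4.413)–(6.000,4.753)
cell (7,2): code 0010 → (7.000,2.753)–(7.213,3.000)
cell (7,3): code 0011 → (7.213,3.000)–(7.302,4.000)
cell (7,4): code 0001 → (7.302,4.000)–(7.000,4.413)
total: 22 segments, chained into 1 closed loop(s), length Σ = 15.619972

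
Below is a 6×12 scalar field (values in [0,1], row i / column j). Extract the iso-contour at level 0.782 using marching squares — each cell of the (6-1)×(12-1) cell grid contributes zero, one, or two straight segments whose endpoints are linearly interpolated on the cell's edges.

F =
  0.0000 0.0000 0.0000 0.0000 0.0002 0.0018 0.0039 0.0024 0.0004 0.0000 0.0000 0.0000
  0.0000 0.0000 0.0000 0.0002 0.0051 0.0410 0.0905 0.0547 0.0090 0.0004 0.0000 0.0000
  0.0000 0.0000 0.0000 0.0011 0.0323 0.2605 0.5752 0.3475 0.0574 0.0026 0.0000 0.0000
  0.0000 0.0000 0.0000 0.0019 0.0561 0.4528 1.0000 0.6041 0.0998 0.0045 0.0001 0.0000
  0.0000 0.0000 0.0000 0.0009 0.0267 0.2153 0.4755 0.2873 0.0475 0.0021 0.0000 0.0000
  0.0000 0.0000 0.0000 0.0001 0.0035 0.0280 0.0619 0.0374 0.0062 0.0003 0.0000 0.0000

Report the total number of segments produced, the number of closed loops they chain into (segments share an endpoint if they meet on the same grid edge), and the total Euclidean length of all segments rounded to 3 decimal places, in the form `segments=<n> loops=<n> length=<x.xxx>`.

cell (2,5): code 0100 → (2.487,6.000)–(3.000,5.602)
cell (2,6): code 1000 → (3.000,6.551)–(2.487,6.000)
cell (3,5): code 0010 → (3.000,5.602)–(3.416,6.000)
cell (3,6): code 0001 → (3.416,6.000)–(3.000,6.551)
total: 4 segments, chained into 1 closed loop(s), length Σ = 2.668008

segments=4 loops=1 length=2.668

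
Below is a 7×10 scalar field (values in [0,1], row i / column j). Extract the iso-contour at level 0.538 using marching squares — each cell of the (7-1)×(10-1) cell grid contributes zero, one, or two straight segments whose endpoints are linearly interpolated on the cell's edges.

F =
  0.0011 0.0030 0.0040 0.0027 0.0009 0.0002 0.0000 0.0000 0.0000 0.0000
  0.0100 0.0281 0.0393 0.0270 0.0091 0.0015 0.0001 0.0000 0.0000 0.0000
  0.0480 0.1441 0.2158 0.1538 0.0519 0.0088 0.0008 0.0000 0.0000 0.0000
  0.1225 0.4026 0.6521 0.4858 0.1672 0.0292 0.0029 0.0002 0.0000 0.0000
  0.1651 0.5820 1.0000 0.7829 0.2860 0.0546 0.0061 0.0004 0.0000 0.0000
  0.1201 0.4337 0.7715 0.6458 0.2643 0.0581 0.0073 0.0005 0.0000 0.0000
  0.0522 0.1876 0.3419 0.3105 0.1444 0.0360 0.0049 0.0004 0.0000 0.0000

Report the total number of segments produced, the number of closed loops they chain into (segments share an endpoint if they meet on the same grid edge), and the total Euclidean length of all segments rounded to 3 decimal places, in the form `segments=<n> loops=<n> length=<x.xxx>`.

cell (2,1): code 0100 → (2.738,2.000)–(3.000,1.543)
cell (2,2): code 1000 → (3.000,2.686)–(2.738,2.000)
cell (3,0): code 0100 → (3.755,1.000)–(4.000,0.894)
cell (3,1): code 1110 → (3.000,1.543)–(3.755,1.000)
cell (3,2): code 1101 → (3.176,3.000)–(3.000,2.686)
cell (3,3): code 1000 → (4.000,3.493)–(3.176,3.000)
cell (4,0): code 0010 → (4.000,0.894)–(4.297,1.000)
cell (4,1): code 0111 → (4.297,1.000)–(5.000,1.309)
cell (4,3): code 1001 → (5.000,3.283)–(4.000,3.493)
cell (5,1): code 0010 → (5.000,1.309)–(5.544,2.000)
cell (5,2): code 0011 → (5.544,2.000)–(5.322,3.000)
cell (5,3): code 0001 → (5.322,3.000)–(5.000,3.283)
total: 12 segments, chained into 1 closed loop(s), length Σ = 8.214382

segments=12 loops=1 length=8.214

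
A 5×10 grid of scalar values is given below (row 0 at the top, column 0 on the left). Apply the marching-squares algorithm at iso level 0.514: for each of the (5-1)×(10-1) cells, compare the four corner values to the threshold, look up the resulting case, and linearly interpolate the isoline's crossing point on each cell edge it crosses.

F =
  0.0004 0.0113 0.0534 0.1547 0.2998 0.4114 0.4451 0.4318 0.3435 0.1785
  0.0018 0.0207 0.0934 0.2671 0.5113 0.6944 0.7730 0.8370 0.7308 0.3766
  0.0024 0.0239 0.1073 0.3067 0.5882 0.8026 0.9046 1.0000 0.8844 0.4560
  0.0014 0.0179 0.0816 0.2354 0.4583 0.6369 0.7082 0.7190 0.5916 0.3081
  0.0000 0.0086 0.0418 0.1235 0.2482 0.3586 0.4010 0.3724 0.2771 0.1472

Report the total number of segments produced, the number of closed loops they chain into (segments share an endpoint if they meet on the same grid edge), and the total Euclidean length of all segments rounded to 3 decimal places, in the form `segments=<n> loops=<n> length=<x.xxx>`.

cell (0,4): code 0100 → (0.363,5.000)–(1.000,4.015)
cell (0,5): code 1100 → (0.210,6.000)–(0.363,5.000)
cell (0,6): code 1100 → (0.203,7.000)–(0.210,6.000)
cell (0,7): code 1100 → (0.440,8.000)–(0.203,7.000)
cell (0,8): code 1000 → (1.000,8.612)–(0.440,8.000)
cell (1,3): code 0100 → (1.035,4.000)–(2.000,3.736)
cell (1,4): code 1110 → (1.000,4.015)–(1.035,4.000)
cell (1,8): code 1001 → (2.000,8.865)–(1.000,8.612)
cell (2,3): code 0010 → (2.000,3.736)–(2.571,4.000)
cell (2,4): code 0111 → (2.571,4.000)–(3.000,4.312)
cell (2,8): code 1001 → (3.000,8.274)–(2.000,8.865)
cell (3,4): code 0010 → (3.000,4.312)–(3.442,5.000)
cell (3,5): code 0011 → (3.442,5.000)–(3.632,6.000)
cell (3,6): code 0011 → (3.632,6.000)–(3.591,7.000)
cell (3,7): code 0011 → (3.591,7.000)–(3.247,8.000)
cell (3,8): code 0001 → (3.247,8.000)–(3.000,8.274)
total: 16 segments, chained into 1 closed loop(s), length Σ = 13.695586

segments=16 loops=1 length=13.696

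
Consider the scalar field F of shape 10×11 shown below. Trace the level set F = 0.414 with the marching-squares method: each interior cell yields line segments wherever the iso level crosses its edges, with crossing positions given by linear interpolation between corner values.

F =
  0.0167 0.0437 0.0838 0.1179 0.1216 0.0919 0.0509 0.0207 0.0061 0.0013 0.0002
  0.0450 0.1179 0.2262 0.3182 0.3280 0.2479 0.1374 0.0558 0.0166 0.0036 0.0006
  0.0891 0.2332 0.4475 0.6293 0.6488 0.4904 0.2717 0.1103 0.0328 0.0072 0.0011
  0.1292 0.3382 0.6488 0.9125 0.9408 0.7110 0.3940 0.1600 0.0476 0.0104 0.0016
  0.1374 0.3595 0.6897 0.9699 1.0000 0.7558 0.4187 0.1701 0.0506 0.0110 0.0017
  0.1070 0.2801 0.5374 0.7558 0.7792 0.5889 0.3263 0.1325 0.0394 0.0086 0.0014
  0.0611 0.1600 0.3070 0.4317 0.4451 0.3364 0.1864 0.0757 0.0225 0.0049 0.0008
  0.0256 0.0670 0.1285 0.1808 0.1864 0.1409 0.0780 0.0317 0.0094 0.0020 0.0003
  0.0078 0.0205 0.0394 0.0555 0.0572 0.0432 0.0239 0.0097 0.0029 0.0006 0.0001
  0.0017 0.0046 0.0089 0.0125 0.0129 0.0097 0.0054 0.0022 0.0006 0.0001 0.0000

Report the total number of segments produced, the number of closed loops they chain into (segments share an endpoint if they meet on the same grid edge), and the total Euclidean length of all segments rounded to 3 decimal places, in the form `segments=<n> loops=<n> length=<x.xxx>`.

segments=20 loops=1 length=15.266

cell (1,1): code 0100 → (1.849,2.000)–(2.000,1.844)
cell (1,2): code 1100 → (1.308,3.000)–(1.849,2.000)
cell (1,3): code 1100 → (1.268,4.000)–(1.308,3.000)
cell (1,4): code 1100 → (1.685,5.000)–(1.268,4.000)
cell (1,5): code 1000 → (2.000,5.349)–(1.685,5.000)
cell (2,1): code 0110 → (2.000,1.844)–(3.000,1.244)
cell (2,5): code 1001 → (3.000,5.937)–(2.000,5.349)
cell (3,1): code 0110 → (3.000,1.244)–(4.000,1.165)
cell (3,5): code 1101 → (3.810,6.000)–(3.000,5.937)
cell (3,6): code 1000 → (4.000,6.019)–(3.810,6.000)
cell (4,1): code 0110 → (4.000,1.165)–(5.000,1.520)
cell (4,5): code 1011 → (5.000,5.666)–(4.051,6.000)
cell (4,6): code 0001 → (4.051,6.000)–(4.000,6.019)
cell (5,1): code 0010 → (5.000,1.520)–(5.536,2.000)
cell (5,2): code 0111 → (5.536,2.000)–(6.000,2.858)
cell (5,4): code 1011 → (6.000,4.286)–(5.693,5.000)
cell (5,5): code 0001 → (5.693,5.000)–(5.000,5.666)
cell (6,2): code 0010 → (6.000,2.858)–(6.071,3.000)
cell (6,3): code 0011 → (6.071,3.000)–(6.120,4.000)
cell (6,4): code 0001 → (6.120,4.000)–(6.000,4.286)
total: 20 segments, chained into 1 closed loop(s), length Σ = 15.265951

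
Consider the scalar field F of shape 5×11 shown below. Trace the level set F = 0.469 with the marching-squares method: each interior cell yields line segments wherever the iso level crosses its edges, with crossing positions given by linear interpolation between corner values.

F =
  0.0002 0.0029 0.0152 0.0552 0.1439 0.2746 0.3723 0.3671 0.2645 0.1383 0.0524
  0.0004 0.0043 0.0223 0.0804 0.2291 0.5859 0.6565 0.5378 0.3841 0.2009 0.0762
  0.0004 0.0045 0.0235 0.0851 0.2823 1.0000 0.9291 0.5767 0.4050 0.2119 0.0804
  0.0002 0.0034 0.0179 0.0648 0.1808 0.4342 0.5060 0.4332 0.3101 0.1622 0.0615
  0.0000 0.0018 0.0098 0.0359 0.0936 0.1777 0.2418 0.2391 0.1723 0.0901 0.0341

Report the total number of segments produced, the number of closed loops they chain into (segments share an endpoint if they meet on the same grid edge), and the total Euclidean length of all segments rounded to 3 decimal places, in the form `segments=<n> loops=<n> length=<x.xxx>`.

segments=12 loops=1 length=9.545

cell (0,4): code 0100 → (0.624,5.000)–(1.000,4.672)
cell (0,5): code 1100 → (0.340,6.000)–(0.624,5.000)
cell (0,6): code 1100 → (0.597,7.000)–(0.340,6.000)
cell (0,7): code 1000 → (1.000,7.448)–(0.597,7.000)
cell (1,4): code 0110 → (1.000,4.672)–(2.000,4.260)
cell (1,7): code 1001 → (2.000,7.627)–(1.000,7.448)
cell (2,4): code 0010 → (2.000,4.260)–(2.938,5.000)
cell (2,5): code 0111 → (2.938,5.000)–(3.000,5.485)
cell (2,6): code 1011 → (3.000,6.508)–(2.751,7.000)
cell (2,7): code 0001 → (2.751,7.000)–(2.000,7.627)
cell (3,5): code 0010 → (3.000,5.485)–(3.140,6.000)
cell (3,6): code 0001 → (3.140,6.000)–(3.000,6.508)
total: 12 segments, chained into 1 closed loop(s), length Σ = 9.544740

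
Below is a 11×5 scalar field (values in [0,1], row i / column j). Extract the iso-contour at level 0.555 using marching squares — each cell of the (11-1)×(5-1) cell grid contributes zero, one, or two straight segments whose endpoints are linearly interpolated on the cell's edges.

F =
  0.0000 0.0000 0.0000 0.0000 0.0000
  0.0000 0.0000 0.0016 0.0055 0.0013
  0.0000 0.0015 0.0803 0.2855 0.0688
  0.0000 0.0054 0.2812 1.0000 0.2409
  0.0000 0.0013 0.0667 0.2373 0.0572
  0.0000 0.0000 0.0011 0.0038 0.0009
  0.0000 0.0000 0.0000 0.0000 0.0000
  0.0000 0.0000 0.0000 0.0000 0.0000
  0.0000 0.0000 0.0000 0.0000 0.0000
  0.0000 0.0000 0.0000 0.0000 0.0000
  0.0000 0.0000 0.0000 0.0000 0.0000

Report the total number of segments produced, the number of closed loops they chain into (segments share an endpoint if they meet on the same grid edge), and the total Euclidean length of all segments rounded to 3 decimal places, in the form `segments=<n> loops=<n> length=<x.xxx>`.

segments=4 loops=1 length=3.411

cell (2,2): code 0100 → (2.377,3.000)–(3.000,2.381)
cell (2,3): code 1000 → (3.000,3.586)–(2.377,3.000)
cell (3,2): code 0010 → (3.000,2.381)–(3.583,3.000)
cell (3,3): code 0001 → (3.583,3.000)–(3.000,3.586)
total: 4 segments, chained into 1 closed loop(s), length Σ = 3.411252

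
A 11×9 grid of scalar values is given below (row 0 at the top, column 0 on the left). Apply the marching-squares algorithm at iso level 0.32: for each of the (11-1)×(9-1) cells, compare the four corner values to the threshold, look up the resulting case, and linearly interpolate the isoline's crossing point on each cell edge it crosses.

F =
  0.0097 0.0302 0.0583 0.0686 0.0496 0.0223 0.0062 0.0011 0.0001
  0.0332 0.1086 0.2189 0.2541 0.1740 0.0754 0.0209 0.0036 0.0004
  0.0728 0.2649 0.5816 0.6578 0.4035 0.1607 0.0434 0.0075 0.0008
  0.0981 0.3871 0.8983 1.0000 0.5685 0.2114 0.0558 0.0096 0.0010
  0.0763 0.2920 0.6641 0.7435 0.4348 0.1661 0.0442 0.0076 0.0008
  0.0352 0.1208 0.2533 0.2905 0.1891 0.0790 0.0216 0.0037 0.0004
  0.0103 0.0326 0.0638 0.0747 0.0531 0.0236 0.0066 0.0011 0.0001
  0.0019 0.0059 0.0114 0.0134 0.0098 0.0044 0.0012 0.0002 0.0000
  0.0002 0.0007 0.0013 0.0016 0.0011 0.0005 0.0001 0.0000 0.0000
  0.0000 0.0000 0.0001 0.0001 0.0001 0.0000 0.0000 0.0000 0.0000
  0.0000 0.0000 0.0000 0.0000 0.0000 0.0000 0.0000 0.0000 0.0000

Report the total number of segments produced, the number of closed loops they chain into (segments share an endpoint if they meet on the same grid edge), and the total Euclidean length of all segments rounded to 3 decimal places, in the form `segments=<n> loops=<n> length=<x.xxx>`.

cell (1,1): code 0100 → (1.279,2.000)–(2.000,1.174)
cell (1,2): code 1100 → (1.163,3.000)–(1.279,2.000)
cell (1,3): code 1100 → (1.636,4.000)–(1.163,3.000)
cell (1,4): code 1000 → (2.000,4.344)–(1.636,4.000)
cell (2,0): code 0100 → (2.451,1.000)–(3.000,0.768)
cell (2,1): code 1110 → (2.000,1.174)–(2.451,1.000)
cell (2,4): code 1001 → (3.000,4.696)–(2.000,4.344)
cell (3,0): code 0010 → (3.000,0.768)–(3.706,1.000)
cell (3,1): code 0111 → (3.706,1.000)–(4.000,1.075)
cell (3,4): code 1001 → (4.000,4.427)–(3.000,4.696)
cell (4,1): code 0010 → (4.000,1.075)–(4.838,2.000)
cell (4,2): code 0011 → (4.838,2.000)–(4.935,3.000)
cell (4,3): code 0011 → (4.935,3.000)–(4.467,4.000)
cell (4,4): code 0001 → (4.467,4.000)–(4.000,4.427)
total: 14 segments, chained into 1 closed loop(s), length Σ = 11.921325

segments=14 loops=1 length=11.921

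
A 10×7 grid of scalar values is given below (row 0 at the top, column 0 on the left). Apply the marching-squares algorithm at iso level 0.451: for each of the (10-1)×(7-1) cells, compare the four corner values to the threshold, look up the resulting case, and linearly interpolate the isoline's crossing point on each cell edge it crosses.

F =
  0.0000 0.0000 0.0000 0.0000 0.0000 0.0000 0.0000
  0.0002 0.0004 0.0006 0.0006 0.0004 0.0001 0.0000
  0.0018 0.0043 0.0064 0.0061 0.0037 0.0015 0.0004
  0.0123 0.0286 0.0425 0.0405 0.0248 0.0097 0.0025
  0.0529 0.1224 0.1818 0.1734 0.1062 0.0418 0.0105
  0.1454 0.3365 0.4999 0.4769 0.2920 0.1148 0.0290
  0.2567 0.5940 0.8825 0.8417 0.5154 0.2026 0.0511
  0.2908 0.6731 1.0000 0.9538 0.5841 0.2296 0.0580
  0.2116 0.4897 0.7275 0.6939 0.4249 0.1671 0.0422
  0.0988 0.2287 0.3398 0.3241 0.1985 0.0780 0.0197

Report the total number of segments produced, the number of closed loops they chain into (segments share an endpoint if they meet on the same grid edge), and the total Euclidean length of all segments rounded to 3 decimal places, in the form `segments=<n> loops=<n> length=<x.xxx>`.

segments=16 loops=1 length=12.199

cell (4,1): code 0100 → (4.846,2.000)–(5.000,1.701)
cell (4,2): code 1100 → (4.915,3.000)–(4.846,2.000)
cell (4,3): code 1000 → (5.000,3.140)–(4.915,3.000)
cell (5,0): code 0100 → (5.445,1.000)–(6.000,0.576)
cell (5,1): code 1110 → (5.000,1.701)–(5.445,1.000)
cell (5,3): code 1101 → (5.712,4.000)–(5.000,3.140)
cell (5,4): code 1000 → (6.000,4.206)–(5.712,4.000)
cell (6,0): code 0110 → (6.000,0.576)–(7.000,0.419)
cell (6,4): code 1001 → (7.000,4.375)–(6.000,4.206)
cell (7,0): code 0110 → (7.000,0.419)–(8.000,0.861)
cell (7,3): code 1011 → (8.000,3.903)–(7.836,4.000)
cell (7,4): code 0001 → (7.836,4.000)–(7.000,4.375)
cell (8,0): code 0010 → (8.000,0.861)–(8.148,1.000)
cell (8,1): code 0011 → (8.148,1.000)–(8.713,2.000)
cell (8,2): code 0011 → (8.713,2.000)–(8.657,3.000)
cell (8,3): code 0001 → (8.657,3.000)–(8.000,3.903)
total: 16 segments, chained into 1 closed loop(s), length Σ = 12.198712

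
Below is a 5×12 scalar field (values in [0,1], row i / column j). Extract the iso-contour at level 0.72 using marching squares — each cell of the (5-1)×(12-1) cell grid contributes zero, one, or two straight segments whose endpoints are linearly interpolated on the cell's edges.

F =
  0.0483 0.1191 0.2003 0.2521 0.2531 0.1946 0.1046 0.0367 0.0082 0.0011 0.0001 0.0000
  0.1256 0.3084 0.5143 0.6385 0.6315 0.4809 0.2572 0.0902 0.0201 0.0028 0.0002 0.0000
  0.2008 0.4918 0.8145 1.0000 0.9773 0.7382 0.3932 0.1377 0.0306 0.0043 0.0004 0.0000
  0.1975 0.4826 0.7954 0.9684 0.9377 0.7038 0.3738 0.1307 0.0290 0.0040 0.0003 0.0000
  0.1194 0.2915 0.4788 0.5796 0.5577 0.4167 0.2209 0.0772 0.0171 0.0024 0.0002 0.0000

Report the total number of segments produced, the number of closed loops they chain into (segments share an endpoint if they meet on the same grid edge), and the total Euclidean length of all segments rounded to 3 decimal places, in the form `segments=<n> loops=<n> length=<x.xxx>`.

segments=12 loops=1 length=9.345

cell (1,1): code 0100 → (1.685,2.000)–(2.000,1.707)
cell (1,2): code 1100 → (1.225,3.000)–(1.685,2.000)
cell (1,3): code 1100 → (1.256,4.000)–(1.225,3.000)
cell (1,4): code 1100 → (1.929,5.000)–(1.256,4.000)
cell (1,5): code 1000 → (2.000,5.053)–(1.929,5.000)
cell (2,1): code 0110 → (2.000,1.707)–(3.000,1.759)
cell (2,4): code 1011 → (3.000,4.931)–(2.529,5.000)
cell (2,5): code 0001 → (2.529,5.000)–(2.000,5.053)
cell (3,1): code 0010 → (3.000,1.759)–(3.238,2.000)
cell (3,2): code 0011 → (3.238,2.000)–(3.639,3.000)
cell (3,3): code 0011 → (3.639,3.000)–(3.573,4.000)
cell (3,4): code 0001 → (3.573,4.000)–(3.000,4.931)
total: 12 segments, chained into 1 closed loop(s), length Σ = 9.345125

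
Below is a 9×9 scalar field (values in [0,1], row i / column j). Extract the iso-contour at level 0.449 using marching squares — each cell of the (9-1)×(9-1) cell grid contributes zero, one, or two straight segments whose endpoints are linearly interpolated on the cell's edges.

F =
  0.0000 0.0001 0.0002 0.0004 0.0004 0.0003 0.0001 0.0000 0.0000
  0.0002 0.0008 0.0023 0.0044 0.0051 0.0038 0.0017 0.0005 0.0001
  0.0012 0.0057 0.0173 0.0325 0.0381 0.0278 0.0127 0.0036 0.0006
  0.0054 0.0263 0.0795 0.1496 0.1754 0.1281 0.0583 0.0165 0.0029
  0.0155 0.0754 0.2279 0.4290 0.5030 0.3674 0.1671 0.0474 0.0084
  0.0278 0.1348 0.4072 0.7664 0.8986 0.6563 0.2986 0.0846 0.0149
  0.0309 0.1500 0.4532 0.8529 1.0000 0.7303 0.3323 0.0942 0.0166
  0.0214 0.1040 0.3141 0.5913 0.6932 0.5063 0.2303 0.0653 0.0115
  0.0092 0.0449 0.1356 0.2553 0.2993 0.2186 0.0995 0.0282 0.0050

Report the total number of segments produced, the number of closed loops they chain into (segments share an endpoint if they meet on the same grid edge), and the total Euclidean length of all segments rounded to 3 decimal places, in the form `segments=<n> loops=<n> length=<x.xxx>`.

segments=16 loops=1 length=11.643

cell (3,3): code 0100 → (3.835,4.000)–(4.000,3.270)
cell (3,4): code 1000 → (4.000,4.398)–(3.835,4.000)
cell (4,2): code 0100 → (4.059,3.000)–(5.000,2.116)
cell (4,3): code 1110 → (4.000,3.270)–(4.059,3.000)
cell (4,4): code 1101 → (4.282,5.000)–(4.000,4.398)
cell (4,5): code 1000 → (5.000,5.580)–(4.282,5.000)
cell (5,1): code 0100 → (5.909,2.000)–(6.000,1.986)
cell (5,2): code 1110 → (5.000,2.116)–(5.909,2.000)
cell (5,5): code 1001 → (6.000,5.707)–(5.000,5.580)
cell (6,1): code 0010 → (6.000,1.986)–(6.030,2.000)
cell (6,2): code 0111 → (6.030,2.000)–(7.000,2.487)
cell (6,5): code 1001 → (7.000,5.208)–(6.000,5.707)
cell (7,2): code 0010 → (7.000,2.487)–(7.424,3.000)
cell (7,3): code 0011 → (7.424,3.000)–(7.620,4.000)
cell (7,4): code 0011 → (7.620,4.000)–(7.199,5.000)
cell (7,5): code 0001 → (7.199,5.000)–(7.000,5.208)
total: 16 segments, chained into 1 closed loop(s), length Σ = 11.643270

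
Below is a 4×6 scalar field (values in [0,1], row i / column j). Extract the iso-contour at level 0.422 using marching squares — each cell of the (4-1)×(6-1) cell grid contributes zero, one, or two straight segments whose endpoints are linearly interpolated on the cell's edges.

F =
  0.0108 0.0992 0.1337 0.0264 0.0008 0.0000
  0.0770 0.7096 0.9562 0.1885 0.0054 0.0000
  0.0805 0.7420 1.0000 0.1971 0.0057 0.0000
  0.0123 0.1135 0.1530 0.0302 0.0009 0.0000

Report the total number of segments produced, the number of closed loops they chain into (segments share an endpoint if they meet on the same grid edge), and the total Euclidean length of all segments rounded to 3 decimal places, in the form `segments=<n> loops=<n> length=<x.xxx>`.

segments=8 loops=1 length=7.332

cell (0,0): code 0100 → (0.529,1.000)–(1.000,0.545)
cell (0,1): code 1100 → (0.351,2.000)–(0.529,1.000)
cell (0,2): code 1000 → (1.000,2.696)–(0.351,2.000)
cell (1,0): code 0110 → (1.000,0.545)–(2.000,0.516)
cell (1,2): code 1001 → (2.000,2.720)–(1.000,2.696)
cell (2,0): code 0010 → (2.000,0.516)–(2.509,1.000)
cell (2,1): code 0011 → (2.509,1.000)–(2.682,2.000)
cell (2,2): code 0001 → (2.682,2.000)–(2.000,2.720)
total: 8 segments, chained into 1 closed loop(s), length Σ = 7.332227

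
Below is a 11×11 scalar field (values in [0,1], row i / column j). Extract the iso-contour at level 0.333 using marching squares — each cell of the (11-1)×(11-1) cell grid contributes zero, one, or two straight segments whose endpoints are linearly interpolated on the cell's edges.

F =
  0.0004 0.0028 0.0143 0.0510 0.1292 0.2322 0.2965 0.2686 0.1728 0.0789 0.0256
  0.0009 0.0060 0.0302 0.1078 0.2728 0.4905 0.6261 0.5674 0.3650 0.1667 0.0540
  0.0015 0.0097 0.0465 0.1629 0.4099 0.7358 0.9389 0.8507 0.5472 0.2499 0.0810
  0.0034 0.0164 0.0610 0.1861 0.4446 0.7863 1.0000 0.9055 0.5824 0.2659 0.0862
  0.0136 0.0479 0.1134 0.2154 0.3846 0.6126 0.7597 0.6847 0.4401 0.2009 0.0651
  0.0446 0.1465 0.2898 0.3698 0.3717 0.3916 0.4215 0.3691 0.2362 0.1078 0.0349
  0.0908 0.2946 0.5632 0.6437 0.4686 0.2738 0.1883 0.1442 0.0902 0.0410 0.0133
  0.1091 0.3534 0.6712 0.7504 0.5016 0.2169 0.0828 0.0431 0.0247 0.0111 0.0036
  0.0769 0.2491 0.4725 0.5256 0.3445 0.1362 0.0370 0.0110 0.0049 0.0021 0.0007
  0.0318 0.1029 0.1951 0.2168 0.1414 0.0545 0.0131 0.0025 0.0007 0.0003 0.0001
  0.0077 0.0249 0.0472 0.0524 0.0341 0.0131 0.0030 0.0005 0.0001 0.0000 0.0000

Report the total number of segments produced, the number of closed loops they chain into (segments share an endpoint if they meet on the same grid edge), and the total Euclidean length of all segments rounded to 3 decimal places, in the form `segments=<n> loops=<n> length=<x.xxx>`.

segments=32 loops=1 length=25.888

cell (0,4): code 0100 → (0.390,5.000)–(1.000,4.277)
cell (0,5): code 1100 → (0.111,6.000)–(0.390,5.000)
cell (0,6): code 1100 → (0.216,7.000)–(0.111,6.000)
cell (0,7): code 1100 → (0.834,8.000)–(0.216,7.000)
cell (0,8): code 1000 → (1.000,8.161)–(0.834,8.000)
cell (1,3): code 0100 → (1.439,4.000)–(2.000,3.689)
cell (1,4): code 1110 → (1.000,4.277)–(1.439,4.000)
cell (1,8): code 1001 → (2.000,8.720)–(1.000,8.161)
cell (2,3): code 0110 → (2.000,3.689)–(3.000,3.568)
cell (2,8): code 1001 → (3.000,8.788)–(2.000,8.720)
cell (3,3): code 0110 → (3.000,3.568)–(4.000,3.695)
cell (3,8): code 1001 → (4.000,8.448)–(3.000,8.788)
cell (4,2): code 0100 → (4.762,3.000)–(5.000,2.540)
cell (4,3): code 1110 → (4.000,3.695)–(4.762,3.000)
cell (4,7): code 1011 → (5.000,7.272)–(4.525,8.000)
cell (4,8): code 0001 → (4.525,8.000)–(4.000,8.448)
cell (5,1): code 0100 → (5.158,2.000)–(6.000,1.143)
cell (5,2): code 1110 → (5.000,2.540)–(5.158,2.000)
cell (5,4): code 1011 → (6.000,4.696)–(5.497,5.000)
cell (5,5): code 0011 → (5.497,5.000)–(5.380,6.000)
cell (5,6): code 0011 → (5.380,6.000)–(5.161,7.000)
cell (5,7): code 0001 → (5.161,7.000)–(5.000,7.272)
cell (6,0): code 0100 → (6.653,1.000)–(7.000,0.916)
cell (6,1): code 1110 → (6.000,1.143)–(6.653,1.000)
cell (6,4): code 1001 → (7.000,4.592)–(6.000,4.696)
cell (7,0): code 0010 → (7.000,0.916)–(7.196,1.000)
cell (7,1): code 0111 → (7.196,1.000)–(8.000,1.376)
cell (7,4): code 1001 → (8.000,4.055)–(7.000,4.592)
cell (8,1): code 0010 → (8.000,1.376)–(8.503,2.000)
cell (8,2): code 0011 → (8.503,2.000)–(8.624,3.000)
cell (8,3): code 0011 → (8.624,3.000)–(8.057,4.000)
cell (8,4): code 0001 → (8.057,4.000)–(8.000,4.055)
total: 32 segments, chained into 1 closed loop(s), length Σ = 25.887579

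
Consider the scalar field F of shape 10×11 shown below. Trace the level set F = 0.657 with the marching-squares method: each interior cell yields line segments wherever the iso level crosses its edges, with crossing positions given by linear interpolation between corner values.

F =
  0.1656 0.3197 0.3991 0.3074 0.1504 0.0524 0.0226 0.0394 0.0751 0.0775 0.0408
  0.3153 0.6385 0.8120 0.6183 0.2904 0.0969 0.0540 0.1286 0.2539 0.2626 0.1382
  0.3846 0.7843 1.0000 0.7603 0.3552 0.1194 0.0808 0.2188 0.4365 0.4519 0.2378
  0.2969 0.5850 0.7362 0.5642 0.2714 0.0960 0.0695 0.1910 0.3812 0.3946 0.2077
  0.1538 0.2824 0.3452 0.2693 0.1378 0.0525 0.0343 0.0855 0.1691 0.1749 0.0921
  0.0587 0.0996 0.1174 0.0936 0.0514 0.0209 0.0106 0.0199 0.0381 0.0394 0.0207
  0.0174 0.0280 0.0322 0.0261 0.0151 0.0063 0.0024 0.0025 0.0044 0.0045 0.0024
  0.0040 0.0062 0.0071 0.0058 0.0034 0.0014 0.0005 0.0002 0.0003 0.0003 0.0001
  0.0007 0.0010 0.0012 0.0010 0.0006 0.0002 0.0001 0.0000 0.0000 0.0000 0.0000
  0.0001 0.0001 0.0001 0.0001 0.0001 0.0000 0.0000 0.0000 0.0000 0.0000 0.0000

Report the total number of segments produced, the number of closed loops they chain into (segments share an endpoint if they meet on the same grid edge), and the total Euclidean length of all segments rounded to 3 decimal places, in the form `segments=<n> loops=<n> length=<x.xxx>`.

cell (0,1): code 0100 → (0.625,2.000)–(1.000,1.107)
cell (0,2): code 1000 → (1.000,2.800)–(0.625,2.000)
cell (1,0): code 0100 → (1.127,1.000)–(2.000,0.682)
cell (1,1): code 1110 → (1.000,1.107)–(1.127,1.000)
cell (1,2): code 1101 → (1.273,3.000)–(1.000,2.800)
cell (1,3): code 1000 → (2.000,3.255)–(1.273,3.000)
cell (2,0): code 0010 → (2.000,0.682)–(2.639,1.000)
cell (2,1): code 0111 → (2.639,1.000)–(3.000,1.476)
cell (2,2): code 1011 → (3.000,2.460)–(2.527,3.000)
cell (2,3): code 0001 → (2.527,3.000)–(2.000,3.255)
cell (3,1): code 0010 → (3.000,1.476)–(3.203,2.000)
cell (3,2): code 0001 → (3.203,2.000)–(3.000,2.460)
total: 12 segments, chained into 1 closed loop(s), length Σ = 7.735862

segments=12 loops=1 length=7.736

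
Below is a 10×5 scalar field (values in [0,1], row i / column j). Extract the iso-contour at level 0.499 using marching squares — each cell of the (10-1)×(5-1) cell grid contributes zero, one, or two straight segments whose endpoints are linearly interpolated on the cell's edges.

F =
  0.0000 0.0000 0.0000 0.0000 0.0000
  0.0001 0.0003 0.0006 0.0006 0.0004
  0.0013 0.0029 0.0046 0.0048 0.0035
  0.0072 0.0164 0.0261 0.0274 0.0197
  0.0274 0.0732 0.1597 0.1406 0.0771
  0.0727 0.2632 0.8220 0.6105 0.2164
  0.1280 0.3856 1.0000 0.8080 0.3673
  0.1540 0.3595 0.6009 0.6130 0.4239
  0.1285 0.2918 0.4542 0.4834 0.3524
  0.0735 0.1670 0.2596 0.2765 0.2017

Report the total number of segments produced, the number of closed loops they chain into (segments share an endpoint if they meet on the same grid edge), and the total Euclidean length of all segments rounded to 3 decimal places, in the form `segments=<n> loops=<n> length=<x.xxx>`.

cell (4,1): code 0100 → (4.512,2.000)–(5.000,1.422)
cell (4,2): code 1100 → (4.763,3.000)–(4.512,2.000)
cell (4,3): code 1000 → (5.000,3.283)–(4.763,3.000)
cell (5,1): code 0110 → (5.000,1.422)–(6.000,1.185)
cell (5,3): code 1001 → (6.000,3.701)–(5.000,3.283)
cell (6,1): code 0110 → (6.000,1.185)–(7.000,1.578)
cell (6,3): code 1001 → (7.000,3.603)–(6.000,3.701)
cell (7,1): code 0010 → (7.000,1.578)–(7.695,2.000)
cell (7,2): code 0011 → (7.695,2.000)–(7.880,3.000)
cell (7,3): code 0001 → (7.880,3.000)–(7.000,3.603)
total: 10 segments, chained into 1 closed loop(s), length Σ = 9.243706

segments=10 loops=1 length=9.244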